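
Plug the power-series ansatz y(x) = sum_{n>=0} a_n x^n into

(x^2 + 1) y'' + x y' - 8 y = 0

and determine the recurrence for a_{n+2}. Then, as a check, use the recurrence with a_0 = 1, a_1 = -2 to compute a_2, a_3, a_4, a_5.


Substitute y = sum_n a_n x^n.
(1 + 1 x^2) y'' contributes (n+2)(n+1) a_{n+2} + n(n-1) a_n at x^n.
x y'(x) contributes n a_n at x^n.
-8 y(x) contributes -8 a_n at x^n.
Matching x^n: (n+2)(n+1) a_{n+2} + (n(n-1) + n - 8) a_n = 0.
Thus a_{n+2} = (-n(n-1) - n + 8) / ((n+1)(n+2)) * a_n.

Check with a_0 = 1, a_1 = -2 (apply the recurrence for n = 0, 1, 2, 3): a_0 = 1, a_1 = -2, a_2 = 4, a_3 = -7/3, a_4 = 4/3, a_5 = 7/60.

a_(n+2) = (-n(n-1) - n + 8) / ((n+1)(n+2)) * a_n; check: a_0 = 1, a_1 = -2, a_2 = 4, a_3 = -7/3, a_4 = 4/3, a_5 = 7/60


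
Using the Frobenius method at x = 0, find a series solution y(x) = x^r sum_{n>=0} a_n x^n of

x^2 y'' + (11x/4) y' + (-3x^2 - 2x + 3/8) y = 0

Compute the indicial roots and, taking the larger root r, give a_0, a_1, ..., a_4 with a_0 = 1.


Write in Frobenius form y'' + (p(x)/x) y' + (q(x)/x^2) y = 0:
  p(x) = 11/4,  q(x) = -3x^2 - 2x + 3/8.
Indicial equation: r(r-1) + (11/4) r + (3/8) = 0 -> roots r_1 = -1/4, r_2 = -3/2.
Take r = r_1 = -1/4. Let y(x) = x^r sum_{n>=0} a_n x^n with a_0 = 1.
Substitute y = x^r sum a_n x^n and match x^{r+n}. The recurrence is
  D(n) a_n - 2 a_{n-1} - 3 a_{n-2} = 0,  where D(n) = (r+n)(r+n-1) + (11/4)(r+n) + (3/8).
  a_n = [2 a_{n-1} + 3 a_{n-2}] / D(n).
Since the indicial polynomial factors as (r - r_1)(r - r_2), D(n) = (r_1 + n - r_1)(r_1 + n - r_2) = n(n + 5/4).
Evaluating step by step (a_0 = 1):
  n = 1: D(1) = 1(1 + 5/4) = 9/4; numerator = 2(1) = 2; a_1 = (2)/(9/4) = 8/9
  n = 2: D(2) = 2(2 + 5/4) = 13/2; numerator = 2(8/9) + 3(1) = 43/9; a_2 = (43/9)/(13/2) = 86/117
  n = 3: D(3) = 3(3 + 5/4) = 51/4; numerator = 2(86/117) + 3(8/9) = 484/117; a_3 = (484/117)/(51/4) = 1936/5967
  n = 4: D(4) = 4(4 + 5/4) = 21; numerator = 2(1936/5967) + 3(86/117) = 1310/459; a_4 = (1310/459)/(21) = 1310/9639

r = -1/4; a_0 = 1; a_1 = 8/9; a_2 = 86/117; a_3 = 1936/5967; a_4 = 1310/9639


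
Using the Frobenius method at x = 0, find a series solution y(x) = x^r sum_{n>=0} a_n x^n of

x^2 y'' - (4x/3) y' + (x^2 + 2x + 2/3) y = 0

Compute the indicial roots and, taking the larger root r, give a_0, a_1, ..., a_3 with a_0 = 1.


Write in Frobenius form y'' + (p(x)/x) y' + (q(x)/x^2) y = 0:
  p(x) = -4/3,  q(x) = x^2 + 2x + 2/3.
Indicial equation: r(r-1) + (-4/3) r + (2/3) = 0 -> roots r_1 = 2, r_2 = 1/3.
Take r = r_1 = 2. Let y(x) = x^r sum_{n>=0} a_n x^n with a_0 = 1.
Substitute y = x^r sum a_n x^n and match x^{r+n}. The recurrence is
  D(n) a_n + 2 a_{n-1} + 1 a_{n-2} = 0,  where D(n) = (r+n)(r+n-1) + (-4/3)(r+n) + (2/3).
  a_n = [-2 a_{n-1} - 1 a_{n-2}] / D(n).
Since the indicial polynomial factors as (r - r_1)(r - r_2), D(n) = (r_1 + n - r_1)(r_1 + n - r_2) = n(n + 5/3).
Evaluating step by step (a_0 = 1):
  n = 1: D(1) = 1(1 + 5/3) = 8/3; numerator = -2(1) = -2; a_1 = (-2)/(8/3) = -3/4
  n = 2: D(2) = 2(2 + 5/3) = 22/3; numerator = -2(-3/4) - 1(1) = 1/2; a_2 = (1/2)/(22/3) = 3/44
  n = 3: D(3) = 3(3 + 5/3) = 14; numerator = -2(3/44) - 1(-3/4) = 27/44; a_3 = (27/44)/(14) = 27/616

r = 2; a_0 = 1; a_1 = -3/4; a_2 = 3/44; a_3 = 27/616


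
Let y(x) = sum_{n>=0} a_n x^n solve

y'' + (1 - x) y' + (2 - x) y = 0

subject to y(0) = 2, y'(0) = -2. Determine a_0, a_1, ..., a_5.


Ansatz: y(x) = sum_{n>=0} a_n x^n, so y'(x) = sum_{n>=1} n a_n x^(n-1) and y''(x) = sum_{n>=2} n(n-1) a_n x^(n-2).
Substitute into P(x) y'' + Q(x) y' + R(x) y = 0 with P(x) = 1, Q(x) = 1 - x, R(x) = 2 - x, and match powers of x.
Initial conditions: a_0 = 2, a_1 = -2.
Setting the coefficient of each power of x to zero and solving order by order (substituting the coefficients already found):
  x^0: 2 a_2 + a_1 + 2 a_0 = 0  ->  2 a_2 = -a_1 - 2 a_0 = -2  ->  a_2 = -1
  x^1: 6 a_3 + 2 a_2 + a_1 - a_0 = 0  ->  6 a_3 = -2 a_2 - a_1 + a_0 = 6  ->  a_3 = 1
  x^2: 12 a_4 + 3 a_3 - a_1 = 0  ->  12 a_4 = -3 a_3 + a_1 = -5  ->  a_4 = -5/12
  x^3: 20 a_5 + 4 a_4 - a_3 - a_2 = 0  ->  20 a_5 = -4 a_4 + a_3 + a_2 = 5/3  ->  a_5 = 1/12
Truncated series: y(x) = 2 - 2 x - x^2 + x^3 - (5/12) x^4 + (1/12) x^5 + O(x^6).

a_0 = 2; a_1 = -2; a_2 = -1; a_3 = 1; a_4 = -5/12; a_5 = 1/12


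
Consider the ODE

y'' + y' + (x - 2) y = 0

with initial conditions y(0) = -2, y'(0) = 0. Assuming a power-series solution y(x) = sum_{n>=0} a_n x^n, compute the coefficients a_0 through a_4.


Ansatz: y(x) = sum_{n>=0} a_n x^n, so y'(x) = sum_{n>=1} n a_n x^(n-1) and y''(x) = sum_{n>=2} n(n-1) a_n x^(n-2).
Substitute into P(x) y'' + Q(x) y' + R(x) y = 0 with P(x) = 1, Q(x) = 1, R(x) = x - 2, and match powers of x.
Initial conditions: a_0 = -2, a_1 = 0.
Setting the coefficient of each power of x to zero and solving order by order (substituting the coefficients already found):
  x^0: 2 a_2 + a_1 - 2 a_0 = 0  ->  2 a_2 = -a_1 + 2 a_0 = -4  ->  a_2 = -2
  x^1: 6 a_3 + 2 a_2 - 2 a_1 + a_0 = 0  ->  6 a_3 = -2 a_2 + 2 a_1 - a_0 = 6  ->  a_3 = 1
  x^2: 12 a_4 + 3 a_3 - 2 a_2 + a_1 = 0  ->  12 a_4 = -3 a_3 + 2 a_2 - a_1 = -7  ->  a_4 = -7/12
Truncated series: y(x) = -2 - 2 x^2 + x^3 - (7/12) x^4 + O(x^5).

a_0 = -2; a_1 = 0; a_2 = -2; a_3 = 1; a_4 = -7/12


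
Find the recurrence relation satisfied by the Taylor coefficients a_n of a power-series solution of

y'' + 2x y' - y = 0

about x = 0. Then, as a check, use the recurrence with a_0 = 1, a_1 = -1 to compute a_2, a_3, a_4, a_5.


Substitute y = sum_n a_n x^n.
y''(x) has coefficient (n+2)(n+1) a_{n+2} at x^n;
2 x y'(x) has coefficient 2 n a_n at x^n (shift);
-y(x) has coefficient -1 a_n at x^n.
Matching x^n: (n+2)(n+1) a_{n+2} + (2n - 1) a_n = 0.
Thus a_{n+2} = (-2n + 1) / ((n+1)(n+2)) * a_n.

Check with a_0 = 1, a_1 = -1 (apply the recurrence for n = 0, 1, 2, 3): a_0 = 1, a_1 = -1, a_2 = 1/2, a_3 = 1/6, a_4 = -1/8, a_5 = -1/24.

a_(n+2) = (-2n + 1) / ((n+1)(n+2)) * a_n; check: a_0 = 1, a_1 = -1, a_2 = 1/2, a_3 = 1/6, a_4 = -1/8, a_5 = -1/24


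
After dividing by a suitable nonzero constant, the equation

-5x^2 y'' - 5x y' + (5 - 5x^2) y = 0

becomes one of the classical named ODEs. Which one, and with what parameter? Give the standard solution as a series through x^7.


All three coefficients share the factor -5; dividing through by -5 gives  x^2 y'' + x y' + (x^2 - 1) y = 0.
This matches the Bessel equation x^2 y'' + x y' + (x^2 - nu^2) y = 0 with nu^2 = 1, so nu = 1; the solution bounded at x = 0 is J_1(x).
Frobenius at x = 0: indicial roots ±nu; for r = nu the recurrence k(k + 2nu) c_k = -c_{k-2} gives the standard series J_nu(x) = sum_{k>=0} (-1)^k / (k! (k+nu)!) (x/2)^(2k+nu). Evaluate the first 4 terms:
  k = 0: (-1)^0 / (0! * 1! * 2^1) x^1 = 1/(1*1*2) x^1 = (1/2) x^1
  k = 1: (-1)^1 / (1! * 2! * 2^3) x^3 = -1/(1*2*8) x^3 = (-1/16) x^3
  k = 2: (-1)^2 / (2! * 3! * 2^5) x^5 = 1/(2*6*32) x^5 = (1/384) x^5
  k = 3: (-1)^3 / (3! * 4! * 2^7) x^7 = -1/(6*24*128) x^7 = (-1/18432) x^7
Hence J_1(x) = -x^7/18432 + x^5/384 - x^3/16 + x/2 + ....

J_1(x); series = -x^7/18432 + x^5/384 - x^3/16 + x/2


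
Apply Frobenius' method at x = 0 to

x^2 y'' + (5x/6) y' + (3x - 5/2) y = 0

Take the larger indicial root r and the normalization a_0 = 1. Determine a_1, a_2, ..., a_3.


Write in Frobenius form y'' + (p(x)/x) y' + (q(x)/x^2) y = 0:
  p(x) = 5/6,  q(x) = 3x - 5/2.
Indicial equation: r(r-1) + (5/6) r + (-5/2) = 0 -> roots r_1 = 5/3, r_2 = -3/2.
Take r = r_1 = 5/3. Let y(x) = x^r sum_{n>=0} a_n x^n with a_0 = 1.
Substitute y = x^r sum a_n x^n and match x^{r+n}. The recurrence is
  D(n) a_n + 3 a_{n-1} = 0,  where D(n) = (r+n)(r+n-1) + (5/6)(r+n) + (-5/2).
  a_n = -3 / D(n) * a_{n-1}.
Since the indicial polynomial factors as (r - r_1)(r - r_2), D(n) = (r_1 + n - r_1)(r_1 + n - r_2) = n(n + 19/6).
Evaluating step by step (a_0 = 1):
  n = 1: D(1) = 1(1 + 19/6) = 25/6; numerator = -3(1) = -3; a_1 = (-3)/(25/6) = -18/25
  n = 2: D(2) = 2(2 + 19/6) = 31/3; numerator = -3(-18/25) = 54/25; a_2 = (54/25)/(31/3) = 162/775
  n = 3: D(3) = 3(3 + 19/6) = 37/2; numerator = -3(162/775) = -486/775; a_3 = (-486/775)/(37/2) = -972/28675

r = 5/3; a_0 = 1; a_1 = -18/25; a_2 = 162/775; a_3 = -972/28675


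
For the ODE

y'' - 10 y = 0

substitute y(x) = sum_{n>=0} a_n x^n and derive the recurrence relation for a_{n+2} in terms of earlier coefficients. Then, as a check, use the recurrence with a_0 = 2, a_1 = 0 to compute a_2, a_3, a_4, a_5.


Substitute y = sum_n a_n x^n into y'' + (const) y = 0.
y''(x) = sum_{n>=0} (n+2)(n+1) a_{n+2} x^n.
The ODE becomes sum_n [(n+2)(n+1) a_{n+2} - 10 a_n] x^n = 0.
Setting each coefficient to zero gives the recurrence:
  (n+2)(n+1) a_{n+2} - 10 a_n = 0,
  a_{n+2} = 10 / ((n+1)(n+2)) a_n.

Check with a_0 = 2, a_1 = 0 (apply the recurrence for n = 0, 1, 2, 3): a_0 = 2, a_1 = 0, a_2 = 10, a_3 = 0, a_4 = 25/3, a_5 = 0.

a_{n+2} = 10/((n+1)(n+2)) * a_n; check: a_0 = 2, a_1 = 0, a_2 = 10, a_3 = 0, a_4 = 25/3, a_5 = 0


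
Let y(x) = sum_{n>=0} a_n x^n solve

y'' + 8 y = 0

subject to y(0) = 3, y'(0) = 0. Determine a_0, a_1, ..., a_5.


Ansatz: y(x) = sum_{n>=0} a_n x^n, so y'(x) = sum_{n>=1} n a_n x^(n-1) and y''(x) = sum_{n>=2} n(n-1) a_n x^(n-2).
Substitute into P(x) y'' + Q(x) y' + R(x) y = 0 with P(x) = 1, Q(x) = 0, R(x) = 8, and match powers of x.
Initial conditions: a_0 = 3, a_1 = 0.
Setting the coefficient of each power of x to zero and solving order by order (substituting the coefficients already found):
  x^0: 2 a_2 + 8 a_0 = 0  ->  2 a_2 = -8 a_0 = -24  ->  a_2 = -12
  x^1: 6 a_3 + 8 a_1 = 0  ->  6 a_3 = -8 a_1 = 0  ->  a_3 = 0
  x^2: 12 a_4 + 8 a_2 = 0  ->  12 a_4 = -8 a_2 = 96  ->  a_4 = 8
  x^3: 20 a_5 + 8 a_3 = 0  ->  20 a_5 = -8 a_3 = 0  ->  a_5 = 0
Truncated series: y(x) = 3 - 12 x^2 + 8 x^4 + O(x^6).

a_0 = 3; a_1 = 0; a_2 = -12; a_3 = 0; a_4 = 8; a_5 = 0


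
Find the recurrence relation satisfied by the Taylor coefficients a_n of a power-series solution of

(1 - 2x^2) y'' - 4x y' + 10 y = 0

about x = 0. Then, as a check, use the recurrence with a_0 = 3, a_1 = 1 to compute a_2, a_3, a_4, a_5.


Substitute y = sum_n a_n x^n.
(1 - 2 x^2) y'' contributes (n+2)(n+1) a_{n+2} - 2 n(n-1) a_n at x^n.
-4 x y'(x) contributes -4 n a_n at x^n.
10 y(x) contributes 10 a_n at x^n.
Matching x^n: (n+2)(n+1) a_{n+2} + (-2 n(n-1) - 4 n + 10) a_n = 0.
Thus a_{n+2} = (2 n(n-1) + 4 n - 10) / ((n+1)(n+2)) * a_n.

Check with a_0 = 3, a_1 = 1 (apply the recurrence for n = 0, 1, 2, 3): a_0 = 3, a_1 = 1, a_2 = -15, a_3 = -1, a_4 = -5/2, a_5 = -7/10.

a_(n+2) = (2 n(n-1) + 4 n - 10) / ((n+1)(n+2)) * a_n; check: a_0 = 3, a_1 = 1, a_2 = -15, a_3 = -1, a_4 = -5/2, a_5 = -7/10


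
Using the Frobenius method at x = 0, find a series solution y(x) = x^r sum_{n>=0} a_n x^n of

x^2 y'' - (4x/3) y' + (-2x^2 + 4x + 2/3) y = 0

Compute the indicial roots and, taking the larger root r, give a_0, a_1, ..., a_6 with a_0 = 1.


Write in Frobenius form y'' + (p(x)/x) y' + (q(x)/x^2) y = 0:
  p(x) = -4/3,  q(x) = -2x^2 + 4x + 2/3.
Indicial equation: r(r-1) + (-4/3) r + (2/3) = 0 -> roots r_1 = 2, r_2 = 1/3.
Take r = r_1 = 2. Let y(x) = x^r sum_{n>=0} a_n x^n with a_0 = 1.
Substitute y = x^r sum a_n x^n and match x^{r+n}. The recurrence is
  D(n) a_n + 4 a_{n-1} - 2 a_{n-2} = 0,  where D(n) = (r+n)(r+n-1) + (-4/3)(r+n) + (2/3).
  a_n = [-4 a_{n-1} + 2 a_{n-2}] / D(n).
Since the indicial polynomial factors as (r - r_1)(r - r_2), D(n) = (r_1 + n - r_1)(r_1 + n - r_2) = n(n + 5/3).
Evaluating step by step (a_0 = 1):
  n = 1: D(1) = 1(1 + 5/3) = 8/3; numerator = -4(1) = -4; a_1 = (-4)/(8/3) = -3/2
  n = 2: D(2) = 2(2 + 5/3) = 22/3; numerator = -4(-3/2) + 2(1) = 8; a_2 = (8)/(22/3) = 12/11
  n = 3: D(3) = 3(3 + 5/3) = 14; numerator = -4(12/11) + 2(-3/2) = -81/11; a_3 = (-81/11)/(14) = -81/154
  n = 4: D(4) = 4(4 + 5/3) = 68/3; numerator = -4(-81/154) + 2(12/11) = 30/7; a_4 = (30/7)/(68/3) = 45/238
  n = 5: D(5) = 5(5 + 5/3) = 100/3; numerator = -4(45/238) + 2(-81/154) = -2367/1309; a_5 = (-2367/1309)/(100/3) = -7101/130900
  n = 6: D(6) = 6(6 + 5/3) = 46; numerator = -4(-7101/130900) + 2(45/238) = 19476/32725; a_6 = (19476/32725)/(46) = 9738/752675

r = 2; a_0 = 1; a_1 = -3/2; a_2 = 12/11; a_3 = -81/154; a_4 = 45/238; a_5 = -7101/130900; a_6 = 9738/752675


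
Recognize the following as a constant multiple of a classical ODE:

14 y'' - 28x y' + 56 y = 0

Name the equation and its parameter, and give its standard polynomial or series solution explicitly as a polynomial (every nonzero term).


All three coefficients share the factor 14; dividing through by 14 gives  y'' - 2x y' + 4 y = 0.
This matches the Hermite equation y'' - 2x y' + 2n y = 0 with 2n = 4, so n = 2; the polynomial solution is H_2(x).
With y = sum_k a_k x^k, matching x^k gives (k+2)(k+1) a_{k+2} = 2(k - n) a_k = 2(k - 2) a_k. The right side vanishes at k = 2, so the series with the parity of 2 terminates at degree 2.
Standard normalization: leading coefficient of H_n is 2^n, so a_2 = 2^2 = 4. Work downward with a_k = (k+1)(k+2) a_{k+2} / (2(k - n)):
  a_0 = (1)(2)(4) / (2(0 - 2)) = 8/(-4) = -2
Hence H_2(x) = 4 x^2 - 2.

H_2(x); series = 4 x^2 - 2


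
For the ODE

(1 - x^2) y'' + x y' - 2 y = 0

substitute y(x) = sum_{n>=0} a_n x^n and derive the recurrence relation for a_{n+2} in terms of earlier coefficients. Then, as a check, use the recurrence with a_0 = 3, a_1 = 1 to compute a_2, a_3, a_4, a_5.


Substitute y = sum_n a_n x^n.
(1 - 1 x^2) y'' contributes (n+2)(n+1) a_{n+2} - n(n-1) a_n at x^n.
x y'(x) contributes n a_n at x^n.
-2 y(x) contributes -2 a_n at x^n.
Matching x^n: (n+2)(n+1) a_{n+2} + (-n(n-1) + n - 2) a_n = 0.
Thus a_{n+2} = (n(n-1) - n + 2) / ((n+1)(n+2)) * a_n.

Check with a_0 = 3, a_1 = 1 (apply the recurrence for n = 0, 1, 2, 3): a_0 = 3, a_1 = 1, a_2 = 3, a_3 = 1/6, a_4 = 1/2, a_5 = 1/24.

a_(n+2) = (n(n-1) - n + 2) / ((n+1)(n+2)) * a_n; check: a_0 = 3, a_1 = 1, a_2 = 3, a_3 = 1/6, a_4 = 1/2, a_5 = 1/24


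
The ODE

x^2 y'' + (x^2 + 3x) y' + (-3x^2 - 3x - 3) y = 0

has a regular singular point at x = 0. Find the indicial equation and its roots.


Divide by x^2 to reach normal form y'' + P_1(x) y' + P_2(x) y = 0 with P_1(x) = 1 + 3/x and P_2(x) = -3 - 3/x - 3/x^2.
x = 0 is a singular point because the y'-coefficient 1 + 3/x has a pole at x = 0 and the y-coefficient -3 - 3/x - 3/x^2 has a pole at x = 0.
It is a regular singular point because x P_1(x) = p(x) = x + 3 and x^2 P_2(x) = q(x) = -3x^2 - 3x - 3 are polynomials, hence analytic at x = 0.
p(0) = 3,  q(0) = -3.
Indicial equation: r(r-1) + p(0) r + q(0) = 0, i.e. r^2 + (p(0) - 1) r + q(0) = 0, i.e. r^2 + 2 r - 3 = 0.
Discriminant: (2)^2 - 4(-3) = 16, so r = (-2 ± 4)/2.
Solving: r_1 = 1, r_2 = -3.

indicial: r^2 + 2 r - 3 = 0; roots r_1 = 1, r_2 = -3


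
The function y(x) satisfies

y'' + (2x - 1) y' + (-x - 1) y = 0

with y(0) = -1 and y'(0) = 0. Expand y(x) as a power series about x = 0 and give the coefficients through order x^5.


Ansatz: y(x) = sum_{n>=0} a_n x^n, so y'(x) = sum_{n>=1} n a_n x^(n-1) and y''(x) = sum_{n>=2} n(n-1) a_n x^(n-2).
Substitute into P(x) y'' + Q(x) y' + R(x) y = 0 with P(x) = 1, Q(x) = 2x - 1, R(x) = -x - 1, and match powers of x.
Initial conditions: a_0 = -1, a_1 = 0.
Setting the coefficient of each power of x to zero and solving order by order (substituting the coefficients already found):
  x^0: 2 a_2 - a_1 - a_0 = 0  ->  2 a_2 = a_1 + a_0 = -1  ->  a_2 = -1/2
  x^1: 6 a_3 - 2 a_2 + a_1 - a_0 = 0  ->  6 a_3 = 2 a_2 - a_1 + a_0 = -2  ->  a_3 = -1/3
  x^2: 12 a_4 - 3 a_3 + 3 a_2 - a_1 = 0  ->  12 a_4 = 3 a_3 - 3 a_2 + a_1 = 1/2  ->  a_4 = 1/24
  x^3: 20 a_5 - 4 a_4 + 5 a_3 - a_2 = 0  ->  20 a_5 = 4 a_4 - 5 a_3 + a_2 = 4/3  ->  a_5 = 1/15
Truncated series: y(x) = -1 - (1/2) x^2 - (1/3) x^3 + (1/24) x^4 + (1/15) x^5 + O(x^6).

a_0 = -1; a_1 = 0; a_2 = -1/2; a_3 = -1/3; a_4 = 1/24; a_5 = 1/15


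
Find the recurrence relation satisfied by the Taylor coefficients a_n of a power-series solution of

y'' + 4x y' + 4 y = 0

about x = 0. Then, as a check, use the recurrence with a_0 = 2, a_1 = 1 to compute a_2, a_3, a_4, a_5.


Substitute y = sum_n a_n x^n.
y''(x) has coefficient (n+2)(n+1) a_{n+2} at x^n;
4 x y'(x) has coefficient 4 n a_n at x^n (shift);
4 y(x) has coefficient 4 a_n at x^n.
Matching x^n: (n+2)(n+1) a_{n+2} + (4n + 4) a_n = 0.
Thus a_{n+2} = (-4n - 4) / ((n+1)(n+2)) * a_n.

Check with a_0 = 2, a_1 = 1 (apply the recurrence for n = 0, 1, 2, 3): a_0 = 2, a_1 = 1, a_2 = -4, a_3 = -4/3, a_4 = 4, a_5 = 16/15.

a_(n+2) = (-4n - 4) / ((n+1)(n+2)) * a_n; check: a_0 = 2, a_1 = 1, a_2 = -4, a_3 = -4/3, a_4 = 4, a_5 = 16/15


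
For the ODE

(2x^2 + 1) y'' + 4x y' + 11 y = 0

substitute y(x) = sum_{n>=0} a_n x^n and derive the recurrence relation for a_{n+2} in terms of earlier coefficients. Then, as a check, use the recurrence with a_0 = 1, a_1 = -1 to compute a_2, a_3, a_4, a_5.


Substitute y = sum_n a_n x^n.
(1 + 2 x^2) y'' contributes (n+2)(n+1) a_{n+2} + 2 n(n-1) a_n at x^n.
4 x y'(x) contributes 4 n a_n at x^n.
11 y(x) contributes 11 a_n at x^n.
Matching x^n: (n+2)(n+1) a_{n+2} + (2 n(n-1) + 4 n + 11) a_n = 0.
Thus a_{n+2} = (-2 n(n-1) - 4 n - 11) / ((n+1)(n+2)) * a_n.

Check with a_0 = 1, a_1 = -1 (apply the recurrence for n = 0, 1, 2, 3): a_0 = 1, a_1 = -1, a_2 = -11/2, a_3 = 5/2, a_4 = 253/24, a_5 = -35/8.

a_(n+2) = (-2 n(n-1) - 4 n - 11) / ((n+1)(n+2)) * a_n; check: a_0 = 1, a_1 = -1, a_2 = -11/2, a_3 = 5/2, a_4 = 253/24, a_5 = -35/8


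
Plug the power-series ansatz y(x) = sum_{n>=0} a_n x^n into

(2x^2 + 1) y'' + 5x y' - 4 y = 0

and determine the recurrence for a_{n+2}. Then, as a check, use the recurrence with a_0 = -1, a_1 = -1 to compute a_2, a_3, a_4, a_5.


Substitute y = sum_n a_n x^n.
(1 + 2 x^2) y'' contributes (n+2)(n+1) a_{n+2} + 2 n(n-1) a_n at x^n.
5 x y'(x) contributes 5 n a_n at x^n.
-4 y(x) contributes -4 a_n at x^n.
Matching x^n: (n+2)(n+1) a_{n+2} + (2 n(n-1) + 5 n - 4) a_n = 0.
Thus a_{n+2} = (-2 n(n-1) - 5 n + 4) / ((n+1)(n+2)) * a_n.

Check with a_0 = -1, a_1 = -1 (apply the recurrence for n = 0, 1, 2, 3): a_0 = -1, a_1 = -1, a_2 = -2, a_3 = 1/6, a_4 = 5/3, a_5 = -23/120.

a_(n+2) = (-2 n(n-1) - 5 n + 4) / ((n+1)(n+2)) * a_n; check: a_0 = -1, a_1 = -1, a_2 = -2, a_3 = 1/6, a_4 = 5/3, a_5 = -23/120


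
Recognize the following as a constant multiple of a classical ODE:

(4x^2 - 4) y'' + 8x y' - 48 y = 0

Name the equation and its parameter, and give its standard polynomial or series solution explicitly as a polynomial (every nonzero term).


All three coefficients share the factor -4; dividing through by -4 gives  (1 - x^2) y'' - 2x y' + 12 y = 0.
This matches the Legendre equation (1 - x^2) y'' - 2x y' + n(n+1) y = 0 (note the -2x y' term) with n(n+1) = 12, so n = 3; the polynomial solution is P_3(x).
With y = sum_k a_k x^k, matching x^k gives (k+2)(k+1) a_{k+2} = [k(k+1) - n(n+1)] a_k = (k - 3)(k + 4) a_k. The right side vanishes at k = 3, so the series with the parity of 3 terminates at degree 3.
Standard normalization (P_n(1) = 1): leading coefficient (2n)!/(2^n (n!)^2) = 720/(8*36) = 5/2, so a_3 = 5/2. Work downward with a_k = (k+1)(k+2) a_{k+2} / ((k - 3)(k + 4)):
  a_1 = (2)(3)(5/2) / ((1 - 3)(1 + 4)) = 15/(-10) = -3/2
Hence P_3(x) = 5 x^3/2 - 3 x/2.

P_3(x); series = 5 x^3/2 - 3 x/2


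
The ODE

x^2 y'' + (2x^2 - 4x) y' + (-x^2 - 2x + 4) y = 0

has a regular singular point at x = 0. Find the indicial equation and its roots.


Divide by x^2 to reach normal form y'' + P_1(x) y' + P_2(x) y = 0 with P_1(x) = 2 - 4/x and P_2(x) = -1 - 2/x + 4/x^2.
x = 0 is a singular point because the y'-coefficient 2 - 4/x has a pole at x = 0 and the y-coefficient -1 - 2/x + 4/x^2 has a pole at x = 0.
It is a regular singular point because x P_1(x) = p(x) = 2x - 4 and x^2 P_2(x) = q(x) = -x^2 - 2x + 4 are polynomials, hence analytic at x = 0.
p(0) = -4,  q(0) = 4.
Indicial equation: r(r-1) + p(0) r + q(0) = 0, i.e. r^2 + (p(0) - 1) r + q(0) = 0, i.e. r^2 - 5 r + 4 = 0.
Discriminant: (-5)^2 - 4(4) = 9, so r = (5 ± 3)/2.
Solving: r_1 = 4, r_2 = 1.

indicial: r^2 - 5 r + 4 = 0; roots r_1 = 4, r_2 = 1


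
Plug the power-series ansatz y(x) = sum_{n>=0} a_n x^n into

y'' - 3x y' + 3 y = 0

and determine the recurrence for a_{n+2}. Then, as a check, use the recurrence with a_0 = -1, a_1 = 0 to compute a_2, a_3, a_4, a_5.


Substitute y = sum_n a_n x^n.
y''(x) has coefficient (n+2)(n+1) a_{n+2} at x^n;
-3 x y'(x) has coefficient -3 n a_n at x^n (shift);
3 y(x) has coefficient 3 a_n at x^n.
Matching x^n: (n+2)(n+1) a_{n+2} + (-3n + 3) a_n = 0.
Thus a_{n+2} = (3n - 3) / ((n+1)(n+2)) * a_n.

Check with a_0 = -1, a_1 = 0 (apply the recurrence for n = 0, 1, 2, 3): a_0 = -1, a_1 = 0, a_2 = 3/2, a_3 = 0, a_4 = 3/8, a_5 = 0.

a_(n+2) = (3n - 3) / ((n+1)(n+2)) * a_n; check: a_0 = -1, a_1 = 0, a_2 = 3/2, a_3 = 0, a_4 = 3/8, a_5 = 0


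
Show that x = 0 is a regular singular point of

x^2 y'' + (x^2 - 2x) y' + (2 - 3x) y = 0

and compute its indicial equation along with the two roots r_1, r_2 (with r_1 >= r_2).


Divide by x^2 to reach normal form y'' + P_1(x) y' + P_2(x) y = 0 with P_1(x) = 1 - 2/x and P_2(x) = -3/x + 2/x^2.
x = 0 is a singular point because the y'-coefficient 1 - 2/x has a pole at x = 0 and the y-coefficient -3/x + 2/x^2 has a pole at x = 0.
It is a regular singular point because x P_1(x) = p(x) = x - 2 and x^2 P_2(x) = q(x) = 2 - 3x are polynomials, hence analytic at x = 0.
p(0) = -2,  q(0) = 2.
Indicial equation: r(r-1) + p(0) r + q(0) = 0, i.e. r^2 + (p(0) - 1) r + q(0) = 0, i.e. r^2 - 3 r + 2 = 0.
Discriminant: (-3)^2 - 4(2) = 1, so r = (3 ± 1)/2.
Solving: r_1 = 2, r_2 = 1.

indicial: r^2 - 3 r + 2 = 0; roots r_1 = 2, r_2 = 1


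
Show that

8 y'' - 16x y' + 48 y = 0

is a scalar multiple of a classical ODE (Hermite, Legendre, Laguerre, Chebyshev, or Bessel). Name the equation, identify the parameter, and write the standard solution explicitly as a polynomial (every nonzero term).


All three coefficients share the factor 8; dividing through by 8 gives  y'' - 2x y' + 6 y = 0.
This matches the Hermite equation y'' - 2x y' + 2n y = 0 with 2n = 6, so n = 3; the polynomial solution is H_3(x).
With y = sum_k a_k x^k, matching x^k gives (k+2)(k+1) a_{k+2} = 2(k - n) a_k = 2(k - 3) a_k. The right side vanishes at k = 3, so the series with the parity of 3 terminates at degree 3.
Standard normalization: leading coefficient of H_n is 2^n, so a_3 = 2^3 = 8. Work downward with a_k = (k+1)(k+2) a_{k+2} / (2(k - n)):
  a_1 = (2)(3)(8) / (2(1 - 3)) = 48/(-4) = -12
Hence H_3(x) = 8 x^3 - 12 x.

H_3(x); series = 8 x^3 - 12 x


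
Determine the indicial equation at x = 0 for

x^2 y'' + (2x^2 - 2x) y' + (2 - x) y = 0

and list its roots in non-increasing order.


Divide by x^2 to reach normal form y'' + P_1(x) y' + P_2(x) y = 0 with P_1(x) = 2 - 2/x and P_2(x) = -1/x + 2/x^2.
x = 0 is a singular point because the y'-coefficient 2 - 2/x has a pole at x = 0 and the y-coefficient -1/x + 2/x^2 has a pole at x = 0.
It is a regular singular point because x P_1(x) = p(x) = 2x - 2 and x^2 P_2(x) = q(x) = 2 - x are polynomials, hence analytic at x = 0.
p(0) = -2,  q(0) = 2.
Indicial equation: r(r-1) + p(0) r + q(0) = 0, i.e. r^2 + (p(0) - 1) r + q(0) = 0, i.e. r^2 - 3 r + 2 = 0.
Discriminant: (-3)^2 - 4(2) = 1, so r = (3 ± 1)/2.
Solving: r_1 = 2, r_2 = 1.

indicial: r^2 - 3 r + 2 = 0; roots r_1 = 2, r_2 = 1


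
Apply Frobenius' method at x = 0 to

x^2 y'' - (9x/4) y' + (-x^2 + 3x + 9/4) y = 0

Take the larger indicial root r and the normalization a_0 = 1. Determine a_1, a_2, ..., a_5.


Write in Frobenius form y'' + (p(x)/x) y' + (q(x)/x^2) y = 0:
  p(x) = -9/4,  q(x) = -x^2 + 3x + 9/4.
Indicial equation: r(r-1) + (-9/4) r + (9/4) = 0 -> roots r_1 = 9/4, r_2 = 1.
Take r = r_1 = 9/4. Let y(x) = x^r sum_{n>=0} a_n x^n with a_0 = 1.
Substitute y = x^r sum a_n x^n and match x^{r+n}. The recurrence is
  D(n) a_n + 3 a_{n-1} - 1 a_{n-2} = 0,  where D(n) = (r+n)(r+n-1) + (-9/4)(r+n) + (9/4).
  a_n = [-3 a_{n-1} + 1 a_{n-2}] / D(n).
Since the indicial polynomial factors as (r - r_1)(r - r_2), D(n) = (r_1 + n - r_1)(r_1 + n - r_2) = n(n + 5/4).
Evaluating step by step (a_0 = 1):
  n = 1: D(1) = 1(1 + 5/4) = 9/4; numerator = -3(1) = -3; a_1 = (-3)/(9/4) = -4/3
  n = 2: D(2) = 2(2 + 5/4) = 13/2; numerator = -3(-4/3) + 1(1) = 5; a_2 = (5)/(13/2) = 10/13
  n = 3: D(3) = 3(3 + 5/4) = 51/4; numerator = -3(10/13) + 1(-4/3) = -142/39; a_3 = (-142/39)/(51/4) = -568/1989
  n = 4: D(4) = 4(4 + 5/4) = 21; numerator = -3(-568/1989) + 1(10/13) = 1078/663; a_4 = (1078/663)/(21) = 154/1989
  n = 5: D(5) = 5(5 + 5/4) = 125/4; numerator = -3(154/1989) + 1(-568/1989) = -1030/1989; a_5 = (-1030/1989)/(125/4) = -824/49725

r = 9/4; a_0 = 1; a_1 = -4/3; a_2 = 10/13; a_3 = -568/1989; a_4 = 154/1989; a_5 = -824/49725


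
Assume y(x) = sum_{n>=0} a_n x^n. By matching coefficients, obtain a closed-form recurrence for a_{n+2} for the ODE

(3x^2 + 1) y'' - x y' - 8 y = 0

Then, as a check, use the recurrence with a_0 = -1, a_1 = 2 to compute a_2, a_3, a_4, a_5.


Substitute y = sum_n a_n x^n.
(1 + 3 x^2) y'' contributes (n+2)(n+1) a_{n+2} + 3 n(n-1) a_n at x^n.
-x y'(x) contributes -n a_n at x^n.
-8 y(x) contributes -8 a_n at x^n.
Matching x^n: (n+2)(n+1) a_{n+2} + (3 n(n-1) - n - 8) a_n = 0.
Thus a_{n+2} = (-3 n(n-1) + n + 8) / ((n+1)(n+2)) * a_n.

Check with a_0 = -1, a_1 = 2 (apply the recurrence for n = 0, 1, 2, 3): a_0 = -1, a_1 = 2, a_2 = -4, a_3 = 3, a_4 = -4/3, a_5 = -21/20.

a_(n+2) = (-3 n(n-1) + n + 8) / ((n+1)(n+2)) * a_n; check: a_0 = -1, a_1 = 2, a_2 = -4, a_3 = 3, a_4 = -4/3, a_5 = -21/20


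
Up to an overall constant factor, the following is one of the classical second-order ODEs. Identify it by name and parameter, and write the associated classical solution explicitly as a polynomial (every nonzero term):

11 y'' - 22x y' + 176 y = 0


All three coefficients share the factor 11; dividing through by 11 gives  y'' - 2x y' + 16 y = 0.
This matches the Hermite equation y'' - 2x y' + 2n y = 0 with 2n = 16, so n = 8; the polynomial solution is H_8(x).
With y = sum_k a_k x^k, matching x^k gives (k+2)(k+1) a_{k+2} = 2(k - n) a_k = 2(k - 8) a_k. The right side vanishes at k = 8, so the series with the parity of 8 terminates at degree 8.
Standard normalization: leading coefficient of H_n is 2^n, so a_8 = 2^8 = 256. Work downward with a_k = (k+1)(k+2) a_{k+2} / (2(k - n)):
  a_6 = (7)(8)(256) / (2(6 - 8)) = 14336/(-4) = -3584
  a_4 = (5)(6)(-3584) / (2(4 - 8)) = -107520/(-8) = 13440
  a_2 = (3)(4)(13440) / (2(2 - 8)) = 161280/(-12) = -13440
  a_0 = (1)(2)(-13440) / (2(0 - 8)) = -26880/(-16) = 1680
Hence H_8(x) = 256 x^8 - 3584 x^6 + 13440 x^4 - 13440 x^2 + 1680.

H_8(x); series = 256 x^8 - 3584 x^6 + 13440 x^4 - 13440 x^2 + 1680


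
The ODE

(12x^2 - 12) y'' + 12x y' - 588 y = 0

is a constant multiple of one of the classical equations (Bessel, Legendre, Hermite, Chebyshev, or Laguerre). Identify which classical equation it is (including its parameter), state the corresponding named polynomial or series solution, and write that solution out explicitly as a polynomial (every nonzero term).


All three coefficients share the factor -12; dividing through by -12 gives  (1 - x^2) y'' - x y' + 49 y = 0.
This matches the Chebyshev equation (1 - x^2) y'' - x y' + n^2 y = 0 (note the -x y' term, not -2x y') with n^2 = 49, so n = 7; the polynomial solution is T_7(x).
With y = sum_k a_k x^k, matching x^k gives (k+2)(k+1) a_{k+2} = (k^2 - n^2) a_k = (k - 7)(k + 7) a_k. The right side vanishes at k = 7, so the series with the parity of 7 terminates at degree 7.
Standard normalization: leading coefficient of T_n is 2^(n-1), so a_7 = 2^6 = 64. Work downward with a_k = (k+1)(k+2) a_{k+2} / ((k - 7)(k + 7)):
  a_5 = (6)(7)(64) / ((5 - 7)(5 + 7)) = 2688/(-24) = -112
  a_3 = (4)(5)(-112) / ((3 - 7)(3 + 7)) = -2240/(-40) = 56
  a_1 = (2)(3)(56) / ((1 - 7)(1 + 7)) = 336/(-48) = -7
Hence T_7(x) = 64 x^7 - 112 x^5 + 56 x^3 - 7 x.

T_7(x); series = 64 x^7 - 112 x^5 + 56 x^3 - 7 x


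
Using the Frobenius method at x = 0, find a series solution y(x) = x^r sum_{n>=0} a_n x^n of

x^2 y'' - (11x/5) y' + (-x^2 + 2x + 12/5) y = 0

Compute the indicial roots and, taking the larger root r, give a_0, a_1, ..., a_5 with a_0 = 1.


Write in Frobenius form y'' + (p(x)/x) y' + (q(x)/x^2) y = 0:
  p(x) = -11/5,  q(x) = -x^2 + 2x + 12/5.
Indicial equation: r(r-1) + (-11/5) r + (12/5) = 0 -> roots r_1 = 2, r_2 = 6/5.
Take r = r_1 = 2. Let y(x) = x^r sum_{n>=0} a_n x^n with a_0 = 1.
Substitute y = x^r sum a_n x^n and match x^{r+n}. The recurrence is
  D(n) a_n + 2 a_{n-1} - 1 a_{n-2} = 0,  where D(n) = (r+n)(r+n-1) + (-11/5)(r+n) + (12/5).
  a_n = [-2 a_{n-1} + 1 a_{n-2}] / D(n).
Since the indicial polynomial factors as (r - r_1)(r - r_2), D(n) = (r_1 + n - r_1)(r_1 + n - r_2) = n(n + 4/5).
Evaluating step by step (a_0 = 1):
  n = 1: D(1) = 1(1 + 4/5) = 9/5; numerator = -2(1) = -2; a_1 = (-2)/(9/5) = -10/9
  n = 2: D(2) = 2(2 + 4/5) = 28/5; numerator = -2(-10/9) + 1(1) = 29/9; a_2 = (29/9)/(28/5) = 145/252
  n = 3: D(3) = 3(3 + 4/5) = 57/5; numerator = -2(145/252) + 1(-10/9) = -95/42; a_3 = (-95/42)/(57/5) = -25/126
  n = 4: D(4) = 4(4 + 4/5) = 96/5; numerator = -2(-25/126) + 1(145/252) = 35/36; a_4 = (35/36)/(96/5) = 175/3456
  n = 5: D(5) = 5(5 + 4/5) = 29; numerator = -2(175/3456) + 1(-25/126) = -3625/12096; a_5 = (-3625/12096)/(29) = -125/12096

r = 2; a_0 = 1; a_1 = -10/9; a_2 = 145/252; a_3 = -25/126; a_4 = 175/3456; a_5 = -125/12096


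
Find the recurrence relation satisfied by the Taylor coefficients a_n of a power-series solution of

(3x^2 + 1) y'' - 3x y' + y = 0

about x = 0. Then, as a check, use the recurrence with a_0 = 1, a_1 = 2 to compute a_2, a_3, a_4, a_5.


Substitute y = sum_n a_n x^n.
(1 + 3 x^2) y'' contributes (n+2)(n+1) a_{n+2} + 3 n(n-1) a_n at x^n.
-3 x y'(x) contributes -3 n a_n at x^n.
y(x) contributes 1 a_n at x^n.
Matching x^n: (n+2)(n+1) a_{n+2} + (3 n(n-1) - 3 n + 1) a_n = 0.
Thus a_{n+2} = (-3 n(n-1) + 3 n - 1) / ((n+1)(n+2)) * a_n.

Check with a_0 = 1, a_1 = 2 (apply the recurrence for n = 0, 1, 2, 3): a_0 = 1, a_1 = 2, a_2 = -1/2, a_3 = 2/3, a_4 = 1/24, a_5 = -1/3.

a_(n+2) = (-3 n(n-1) + 3 n - 1) / ((n+1)(n+2)) * a_n; check: a_0 = 1, a_1 = 2, a_2 = -1/2, a_3 = 2/3, a_4 = 1/24, a_5 = -1/3


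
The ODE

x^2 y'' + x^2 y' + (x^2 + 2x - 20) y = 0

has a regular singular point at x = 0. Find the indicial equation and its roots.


Divide by x^2 to reach normal form y'' + P_1(x) y' + P_2(x) y = 0 with P_1(x) = 1 and P_2(x) = 1 + 2/x - 20/x^2.
x = 0 is a singular point because the y-coefficient 1 + 2/x - 20/x^2 has a pole at x = 0.
It is a regular singular point because x P_1(x) = p(x) = x and x^2 P_2(x) = q(x) = x^2 + 2x - 20 are polynomials, hence analytic at x = 0.
p(0) = 0,  q(0) = -20.
Indicial equation: r(r-1) + p(0) r + q(0) = 0, i.e. r^2 + (p(0) - 1) r + q(0) = 0, i.e. r^2 - 1 r - 20 = 0.
Discriminant: (-1)^2 - 4(-20) = 81, so r = (1 ± 9)/2.
Solving: r_1 = 5, r_2 = -4.

indicial: r^2 - 1 r - 20 = 0; roots r_1 = 5, r_2 = -4


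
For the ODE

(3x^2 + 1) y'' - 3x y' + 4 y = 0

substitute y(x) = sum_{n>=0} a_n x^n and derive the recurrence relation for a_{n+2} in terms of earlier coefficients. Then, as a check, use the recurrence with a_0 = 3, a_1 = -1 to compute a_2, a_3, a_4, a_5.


Substitute y = sum_n a_n x^n.
(1 + 3 x^2) y'' contributes (n+2)(n+1) a_{n+2} + 3 n(n-1) a_n at x^n.
-3 x y'(x) contributes -3 n a_n at x^n.
4 y(x) contributes 4 a_n at x^n.
Matching x^n: (n+2)(n+1) a_{n+2} + (3 n(n-1) - 3 n + 4) a_n = 0.
Thus a_{n+2} = (-3 n(n-1) + 3 n - 4) / ((n+1)(n+2)) * a_n.

Check with a_0 = 3, a_1 = -1 (apply the recurrence for n = 0, 1, 2, 3): a_0 = 3, a_1 = -1, a_2 = -6, a_3 = 1/6, a_4 = 2, a_5 = -13/120.

a_(n+2) = (-3 n(n-1) + 3 n - 4) / ((n+1)(n+2)) * a_n; check: a_0 = 3, a_1 = -1, a_2 = -6, a_3 = 1/6, a_4 = 2, a_5 = -13/120


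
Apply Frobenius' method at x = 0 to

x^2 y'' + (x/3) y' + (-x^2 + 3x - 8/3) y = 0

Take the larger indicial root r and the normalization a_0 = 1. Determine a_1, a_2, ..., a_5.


Write in Frobenius form y'' + (p(x)/x) y' + (q(x)/x^2) y = 0:
  p(x) = 1/3,  q(x) = -x^2 + 3x - 8/3.
Indicial equation: r(r-1) + (1/3) r + (-8/3) = 0 -> roots r_1 = 2, r_2 = -4/3.
Take r = r_1 = 2. Let y(x) = x^r sum_{n>=0} a_n x^n with a_0 = 1.
Substitute y = x^r sum a_n x^n and match x^{r+n}. The recurrence is
  D(n) a_n + 3 a_{n-1} - 1 a_{n-2} = 0,  where D(n) = (r+n)(r+n-1) + (1/3)(r+n) + (-8/3).
  a_n = [-3 a_{n-1} + 1 a_{n-2}] / D(n).
Since the indicial polynomial factors as (r - r_1)(r - r_2), D(n) = (r_1 + n - r_1)(r_1 + n - r_2) = n(n + 10/3).
Evaluating step by step (a_0 = 1):
  n = 1: D(1) = 1(1 + 10/3) = 13/3; numerator = -3(1) = -3; a_1 = (-3)/(13/3) = -9/13
  n = 2: D(2) = 2(2 + 10/3) = 32/3; numerator = -3(-9/13) + 1(1) = 40/13; a_2 = (40/13)/(32/3) = 15/52
  n = 3: D(3) = 3(3 + 10/3) = 19; numerator = -3(15/52) + 1(-9/13) = -81/52; a_3 = (-81/52)/(19) = -81/988
  n = 4: D(4) = 4(4 + 10/3) = 88/3; numerator = -3(-81/988) + 1(15/52) = 132/247; a_4 = (132/247)/(88/3) = 9/494
  n = 5: D(5) = 5(5 + 10/3) = 125/3; numerator = -3(9/494) + 1(-81/988) = -135/988; a_5 = (-135/988)/(125/3) = -81/24700

r = 2; a_0 = 1; a_1 = -9/13; a_2 = 15/52; a_3 = -81/988; a_4 = 9/494; a_5 = -81/24700


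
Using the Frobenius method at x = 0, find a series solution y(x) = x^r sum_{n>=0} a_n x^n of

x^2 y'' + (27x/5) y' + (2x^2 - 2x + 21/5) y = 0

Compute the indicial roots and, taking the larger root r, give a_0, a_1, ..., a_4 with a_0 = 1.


Write in Frobenius form y'' + (p(x)/x) y' + (q(x)/x^2) y = 0:
  p(x) = 27/5,  q(x) = 2x^2 - 2x + 21/5.
Indicial equation: r(r-1) + (27/5) r + (21/5) = 0 -> roots r_1 = -7/5, r_2 = -3.
Take r = r_1 = -7/5. Let y(x) = x^r sum_{n>=0} a_n x^n with a_0 = 1.
Substitute y = x^r sum a_n x^n and match x^{r+n}. The recurrence is
  D(n) a_n - 2 a_{n-1} + 2 a_{n-2} = 0,  where D(n) = (r+n)(r+n-1) + (27/5)(r+n) + (21/5).
  a_n = [2 a_{n-1} - 2 a_{n-2}] / D(n).
Since the indicial polynomial factors as (r - r_1)(r - r_2), D(n) = (r_1 + n - r_1)(r_1 + n - r_2) = n(n + 8/5).
Evaluating step by step (a_0 = 1):
  n = 1: D(1) = 1(1 + 8/5) = 13/5; numerator = 2(1) = 2; a_1 = (2)/(13/5) = 10/13
  n = 2: D(2) = 2(2 + 8/5) = 36/5; numerator = 2(10/13) - 2(1) = -6/13; a_2 = (-6/13)/(36/5) = -5/78
  n = 3: D(3) = 3(3 + 8/5) = 69/5; numerator = 2(-5/78) - 2(10/13) = -5/3; a_3 = (-5/3)/(69/5) = -25/207
  n = 4: D(4) = 4(4 + 8/5) = 112/5; numerator = 2(-25/207) - 2(-5/78) = -305/2691; a_4 = (-305/2691)/(112/5) = -1525/301392

r = -7/5; a_0 = 1; a_1 = 10/13; a_2 = -5/78; a_3 = -25/207; a_4 = -1525/301392


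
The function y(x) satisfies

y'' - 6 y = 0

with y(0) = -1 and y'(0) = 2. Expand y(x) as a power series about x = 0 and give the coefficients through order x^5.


Ansatz: y(x) = sum_{n>=0} a_n x^n, so y'(x) = sum_{n>=1} n a_n x^(n-1) and y''(x) = sum_{n>=2} n(n-1) a_n x^(n-2).
Substitute into P(x) y'' + Q(x) y' + R(x) y = 0 with P(x) = 1, Q(x) = 0, R(x) = -6, and match powers of x.
Initial conditions: a_0 = -1, a_1 = 2.
Setting the coefficient of each power of x to zero and solving order by order (substituting the coefficients already found):
  x^0: 2 a_2 - 6 a_0 = 0  ->  2 a_2 = 6 a_0 = -6  ->  a_2 = -3
  x^1: 6 a_3 - 6 a_1 = 0  ->  6 a_3 = 6 a_1 = 12  ->  a_3 = 2
  x^2: 12 a_4 - 6 a_2 = 0  ->  12 a_4 = 6 a_2 = -18  ->  a_4 = -3/2
  x^3: 20 a_5 - 6 a_3 = 0  ->  20 a_5 = 6 a_3 = 12  ->  a_5 = 3/5
Truncated series: y(x) = -1 + 2 x - 3 x^2 + 2 x^3 - (3/2) x^4 + (3/5) x^5 + O(x^6).

a_0 = -1; a_1 = 2; a_2 = -3; a_3 = 2; a_4 = -3/2; a_5 = 3/5


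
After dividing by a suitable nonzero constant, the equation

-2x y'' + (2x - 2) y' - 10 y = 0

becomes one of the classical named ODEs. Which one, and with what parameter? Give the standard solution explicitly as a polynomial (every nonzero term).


All three coefficients share the factor -2; dividing through by -2 gives  x y'' + (1 - x) y' + 5 y = 0.
This matches the Laguerre equation x y'' + (1 - x) y' + n y = 0 with n = 5; the polynomial solution is L_5(x).
With y = sum_k a_k x^k, matching x^k gives (k+1)k a_{k+1} + (k+1) a_{k+1} - k a_k + n a_k = 0, i.e. (k+1)^2 a_{k+1} = (k - n) a_k = (k - 5) a_k. The right side vanishes at k = 5, so the series terminates at degree 5.
Standard normalization L_n(0) = 1 gives a_0 = 1. Work upward with a_{k+1} = (k - 5) a_k / (k+1)^2:
  a_1 = (0 - 5)(1) / 1^2 = -5/1 = -5
  a_2 = (1 - 5)(-5) / 2^2 = 20/4 = 5
  a_3 = (2 - 5)(5) / 3^2 = -15/9 = -5/3
  a_4 = (3 - 5)(-5/3) / 4^2 = (10/3)/16 = 5/24
  a_5 = (4 - 5)(5/24) / 5^2 = (-5/24)/25 = -1/120
Hence L_5(x) = -x^5/120 + 5 x^4/24 - 5 x^3/3 + 5 x^2 - 5 x + 1.

L_5(x); series = -x^5/120 + 5 x^4/24 - 5 x^3/3 + 5 x^2 - 5 x + 1


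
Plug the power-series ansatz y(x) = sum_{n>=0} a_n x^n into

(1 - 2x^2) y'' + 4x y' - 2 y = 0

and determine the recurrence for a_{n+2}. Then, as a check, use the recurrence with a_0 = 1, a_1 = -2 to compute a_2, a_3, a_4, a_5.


Substitute y = sum_n a_n x^n.
(1 - 2 x^2) y'' contributes (n+2)(n+1) a_{n+2} - 2 n(n-1) a_n at x^n.
4 x y'(x) contributes 4 n a_n at x^n.
-2 y(x) contributes -2 a_n at x^n.
Matching x^n: (n+2)(n+1) a_{n+2} + (-2 n(n-1) + 4 n - 2) a_n = 0.
Thus a_{n+2} = (2 n(n-1) - 4 n + 2) / ((n+1)(n+2)) * a_n.

Check with a_0 = 1, a_1 = -2 (apply the recurrence for n = 0, 1, 2, 3): a_0 = 1, a_1 = -2, a_2 = 1, a_3 = 2/3, a_4 = -1/6, a_5 = 1/15.

a_(n+2) = (2 n(n-1) - 4 n + 2) / ((n+1)(n+2)) * a_n; check: a_0 = 1, a_1 = -2, a_2 = 1, a_3 = 2/3, a_4 = -1/6, a_5 = 1/15


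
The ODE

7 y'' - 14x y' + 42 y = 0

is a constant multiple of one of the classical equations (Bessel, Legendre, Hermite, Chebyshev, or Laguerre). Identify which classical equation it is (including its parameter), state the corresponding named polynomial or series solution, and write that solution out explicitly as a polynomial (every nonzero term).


All three coefficients share the factor 7; dividing through by 7 gives  y'' - 2x y' + 6 y = 0.
This matches the Hermite equation y'' - 2x y' + 2n y = 0 with 2n = 6, so n = 3; the polynomial solution is H_3(x).
With y = sum_k a_k x^k, matching x^k gives (k+2)(k+1) a_{k+2} = 2(k - n) a_k = 2(k - 3) a_k. The right side vanishes at k = 3, so the series with the parity of 3 terminates at degree 3.
Standard normalization: leading coefficient of H_n is 2^n, so a_3 = 2^3 = 8. Work downward with a_k = (k+1)(k+2) a_{k+2} / (2(k - n)):
  a_1 = (2)(3)(8) / (2(1 - 3)) = 48/(-4) = -12
Hence H_3(x) = 8 x^3 - 12 x.

H_3(x); series = 8 x^3 - 12 x


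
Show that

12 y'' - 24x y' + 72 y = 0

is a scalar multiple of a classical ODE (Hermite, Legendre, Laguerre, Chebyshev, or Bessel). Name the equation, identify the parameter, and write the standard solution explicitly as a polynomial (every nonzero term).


All three coefficients share the factor 12; dividing through by 12 gives  y'' - 2x y' + 6 y = 0.
This matches the Hermite equation y'' - 2x y' + 2n y = 0 with 2n = 6, so n = 3; the polynomial solution is H_3(x).
With y = sum_k a_k x^k, matching x^k gives (k+2)(k+1) a_{k+2} = 2(k - n) a_k = 2(k - 3) a_k. The right side vanishes at k = 3, so the series with the parity of 3 terminates at degree 3.
Standard normalization: leading coefficient of H_n is 2^n, so a_3 = 2^3 = 8. Work downward with a_k = (k+1)(k+2) a_{k+2} / (2(k - n)):
  a_1 = (2)(3)(8) / (2(1 - 3)) = 48/(-4) = -12
Hence H_3(x) = 8 x^3 - 12 x.

H_3(x); series = 8 x^3 - 12 x


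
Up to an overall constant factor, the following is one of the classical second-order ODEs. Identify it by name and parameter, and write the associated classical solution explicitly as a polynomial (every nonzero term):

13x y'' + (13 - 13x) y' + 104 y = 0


All three coefficients share the factor 13; dividing through by 13 gives  x y'' + (1 - x) y' + 8 y = 0.
This matches the Laguerre equation x y'' + (1 - x) y' + n y = 0 with n = 8; the polynomial solution is L_8(x).
With y = sum_k a_k x^k, matching x^k gives (k+1)k a_{k+1} + (k+1) a_{k+1} - k a_k + n a_k = 0, i.e. (k+1)^2 a_{k+1} = (k - n) a_k = (k - 8) a_k. The right side vanishes at k = 8, so the series terminates at degree 8.
Standard normalization L_n(0) = 1 gives a_0 = 1. Work upward with a_{k+1} = (k - 8) a_k / (k+1)^2:
  a_1 = (0 - 8)(1) / 1^2 = -8/1 = -8
  a_2 = (1 - 8)(-8) / 2^2 = 56/4 = 14
  a_3 = (2 - 8)(14) / 3^2 = -84/9 = -28/3
  a_4 = (3 - 8)(-28/3) / 4^2 = (140/3)/16 = 35/12
  a_5 = (4 - 8)(35/12) / 5^2 = (-35/3)/25 = -7/15
  a_6 = (5 - 8)(-7/15) / 6^2 = (7/5)/36 = 7/180
  a_7 = (6 - 8)(7/180) / 7^2 = (-7/90)/49 = -1/630
  a_8 = (7 - 8)(-1/630) / 8^2 = (1/630)/64 = 1/40320
Hence L_8(x) = x^8/40320 - x^7/630 + 7 x^6/180 - 7 x^5/15 + 35 x^4/12 - 28 x^3/3 + 14 x^2 - 8 x + 1.

L_8(x); series = x^8/40320 - x^7/630 + 7 x^6/180 - 7 x^5/15 + 35 x^4/12 - 28 x^3/3 + 14 x^2 - 8 x + 1
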